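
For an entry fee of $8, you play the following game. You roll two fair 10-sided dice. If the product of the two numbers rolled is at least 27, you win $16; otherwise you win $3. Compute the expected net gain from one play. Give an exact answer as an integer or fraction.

E[payout] = (53/100)·3 + (47/100)·16 = 911/100
Expected profit = 911/100 − 8 = 111/100

111/100 dollars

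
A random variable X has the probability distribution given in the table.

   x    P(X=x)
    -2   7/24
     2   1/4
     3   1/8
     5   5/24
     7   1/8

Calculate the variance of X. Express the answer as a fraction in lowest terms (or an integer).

E[X] = (7/24)·(-2) + (1/4)·2 + (1/8)·3 + (5/24)·5 + (1/8)·7 = 53/24
E[X²] = (7/24)·4 + (1/4)·4 + (1/8)·9 + (5/24)·25 + (1/8)·49 = 117/8
Var(X) = 117/8 − (53/24)² = 5615/576

5615/576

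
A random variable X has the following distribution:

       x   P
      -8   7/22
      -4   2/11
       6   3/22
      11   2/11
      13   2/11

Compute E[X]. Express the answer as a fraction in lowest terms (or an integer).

21/11

E[X] = (7/22)·(-8) + (2/11)·(-4) + (3/22)·6 + (2/11)·11 + (2/11)·13
     = 21/11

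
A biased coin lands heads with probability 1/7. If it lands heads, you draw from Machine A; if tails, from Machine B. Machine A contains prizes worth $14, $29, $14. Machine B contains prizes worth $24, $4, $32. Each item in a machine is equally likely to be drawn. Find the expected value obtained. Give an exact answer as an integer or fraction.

E[X | Machine A] = (14 + 29 + 14)/3 = 19
E[X | Machine B] = (24 + 4 + 32)/3 = 20
E[X] = (1/7)·19 + (6/7)·20 = 139/7

139/7 dollars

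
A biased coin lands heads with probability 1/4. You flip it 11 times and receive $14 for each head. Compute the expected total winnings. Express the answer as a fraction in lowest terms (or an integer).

E[#heads] = 11·1/4 = 11/4 (linearity over flips).
E[winnings] = 14·11/4 = 77/2.

77/2 dollars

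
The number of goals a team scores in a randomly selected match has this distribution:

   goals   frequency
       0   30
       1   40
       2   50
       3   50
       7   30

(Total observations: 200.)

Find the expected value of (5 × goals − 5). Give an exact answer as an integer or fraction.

15/2

Total = 200, so P(goals=0) = 30/200, etc.
E[5x-5] = (3/20)·(-5) + (1/5)·0 + (1/4)·5 + (1/4)·10 + (3/20)·30
     = 15/2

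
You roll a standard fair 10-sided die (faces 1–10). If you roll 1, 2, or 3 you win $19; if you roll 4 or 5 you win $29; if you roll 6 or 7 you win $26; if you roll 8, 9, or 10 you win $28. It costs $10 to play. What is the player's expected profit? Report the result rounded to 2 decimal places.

E[payout] = (3/10)·19 + (1/5)·26 + (3/10)·28 + (1/5)·29 = 251/10
Expected profit = 251/10 − 10 = 151/10 ≈ $15.10

$15.10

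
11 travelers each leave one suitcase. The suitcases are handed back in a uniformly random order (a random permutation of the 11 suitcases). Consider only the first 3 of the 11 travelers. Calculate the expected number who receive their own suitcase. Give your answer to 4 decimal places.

0.2727

Let Xᵢ = 1 if person i gets their own suitcase. For each i, P(Xᵢ=1) = 1/11.
By linearity of expectation, E[X₁+…+X_3] = 3·(1/11) = 3/11.
≈ 0.2727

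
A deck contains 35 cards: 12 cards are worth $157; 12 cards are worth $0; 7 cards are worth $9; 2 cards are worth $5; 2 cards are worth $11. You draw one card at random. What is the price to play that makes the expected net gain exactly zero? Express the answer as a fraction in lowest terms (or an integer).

E[payout] = (12/35)·157 + (12/35)·0 + (7/35)·9 + (2/35)·5 + (2/35)·11 = 1979/35
Fair fee = E[payout] = 1979/35

1979/35 dollars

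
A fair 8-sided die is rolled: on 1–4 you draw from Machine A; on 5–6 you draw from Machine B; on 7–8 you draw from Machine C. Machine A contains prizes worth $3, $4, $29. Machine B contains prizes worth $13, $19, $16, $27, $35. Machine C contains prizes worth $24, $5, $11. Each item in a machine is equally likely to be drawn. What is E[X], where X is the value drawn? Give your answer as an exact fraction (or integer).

E[X | Machine A] = (3 + 4 + 29)/3 = 12
E[X | Machine B] = (13 + 19 + 16 + 27 + 35)/5 = 22
E[X | Machine C] = (24 + 5 + 11)/3 = 40/3
E[X] = (1/2)·12 + (1/4)·22 + (1/4)·40/3 = 89/6

89/6 dollars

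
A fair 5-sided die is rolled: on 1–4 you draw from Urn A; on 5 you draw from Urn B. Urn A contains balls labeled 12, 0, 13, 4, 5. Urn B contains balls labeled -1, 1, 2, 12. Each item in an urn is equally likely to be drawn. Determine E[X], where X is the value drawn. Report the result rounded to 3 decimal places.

E[X | Urn A] = (12 + 0 + 13 + 4 + 5)/5 = 34/5
E[X | Urn B] = (-1 + 1 + 2 + 12)/4 = 7/2
E[X] = (4/5)·34/5 + (1/5)·7/2 = 307/50 ≈ 6.140

6.140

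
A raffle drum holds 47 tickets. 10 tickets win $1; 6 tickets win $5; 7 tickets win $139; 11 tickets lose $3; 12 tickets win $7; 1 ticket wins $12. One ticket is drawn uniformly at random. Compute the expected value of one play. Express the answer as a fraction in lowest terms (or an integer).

E[payout] = (10/47)·1 + (6/47)·5 + (7/47)·139 + (11/47)·(-3) + (12/47)·7 + (1/47)·12 = 1076/47

1076/47 dollars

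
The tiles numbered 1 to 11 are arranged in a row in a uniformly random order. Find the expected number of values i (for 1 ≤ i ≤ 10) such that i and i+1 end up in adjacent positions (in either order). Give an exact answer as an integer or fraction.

20/11

For each i ∈ {1,…,10}, let Xᵢ = 1 if i and i+1 are adjacent. P(Xᵢ=1) = 2·(11−1)!/11! = 2/11.
By linearity, E[ΣXᵢ] = (10)·(2/11) = 20/11.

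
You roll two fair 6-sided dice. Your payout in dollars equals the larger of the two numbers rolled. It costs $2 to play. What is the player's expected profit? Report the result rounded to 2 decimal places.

Distribution of the larger of the two numbers rolled: 1 w.p. 1/36, 2 w.p. 1/12, 3 w.p. 5/36, 4 w.p. 7/36, 5 w.p. 1/4, 6 w.p. 11/36
E[payout] = (1/36)·1 + (1/12)·2 + (5/36)·3 + (7/36)·4 + (1/4)·5 + (11/36)·6 = 161/36
Expected profit = 161/36 − 2 = 89/36 ≈ $2.47

$2.47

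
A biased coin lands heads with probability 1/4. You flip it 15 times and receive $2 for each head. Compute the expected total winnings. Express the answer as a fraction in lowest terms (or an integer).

E[#heads] = 15·1/4 = 15/4 (linearity over flips).
E[winnings] = 2·15/4 = 15/2.

15/2 dollars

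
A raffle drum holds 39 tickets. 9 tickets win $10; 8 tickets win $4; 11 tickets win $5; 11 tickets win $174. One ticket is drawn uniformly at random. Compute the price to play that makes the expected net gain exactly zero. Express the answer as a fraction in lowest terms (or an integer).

697/13 dollars

E[payout] = (9/39)·10 + (8/39)·4 + (11/39)·5 + (11/39)·174 = 697/13
Fair fee = E[payout] = 697/13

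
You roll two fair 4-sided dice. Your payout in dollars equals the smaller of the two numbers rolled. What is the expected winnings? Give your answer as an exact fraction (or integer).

Distribution of the smaller of the two numbers rolled: 1 w.p. 7/16, 2 w.p. 5/16, 3 w.p. 3/16, 4 w.p. 1/16
E[payout] = (7/16)·1 + (5/16)·2 + (3/16)·3 + (1/16)·4 = 15/8

15/8 dollars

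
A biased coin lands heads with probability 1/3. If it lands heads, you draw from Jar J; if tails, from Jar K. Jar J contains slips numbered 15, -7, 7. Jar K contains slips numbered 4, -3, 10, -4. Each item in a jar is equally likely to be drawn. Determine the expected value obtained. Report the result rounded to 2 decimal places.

2.83

E[X | Jar J] = (15 − 7 + 7)/3 = 5
E[X | Jar K] = (4 − 3 + 10 − 4)/4 = 7/4
E[X] = (1/3)·5 + (2/3)·7/4 = 17/6 ≈ 2.83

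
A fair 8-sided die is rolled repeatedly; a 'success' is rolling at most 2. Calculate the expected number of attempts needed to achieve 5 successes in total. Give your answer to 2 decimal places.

By linearity (sum of 5 independent geometric waits), E[trials] = 5/p = 5/(1/4) = 20.
≈ 20.00

20.00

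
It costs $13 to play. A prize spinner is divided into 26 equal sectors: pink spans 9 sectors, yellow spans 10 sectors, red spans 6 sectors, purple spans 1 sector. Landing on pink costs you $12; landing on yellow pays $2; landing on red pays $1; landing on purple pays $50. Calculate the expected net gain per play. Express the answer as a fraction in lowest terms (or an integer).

-185/13 dollars

E[payout] = (9/26)·(-12) + (10/26)·2 + (6/26)·1 + (1/26)·50 = -16/13
Expected profit = -16/13 − 13 = -185/13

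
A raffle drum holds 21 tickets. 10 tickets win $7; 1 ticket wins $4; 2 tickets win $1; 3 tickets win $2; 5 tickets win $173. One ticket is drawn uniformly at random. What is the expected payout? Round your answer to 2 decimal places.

$45.10

E[payout] = (10/21)·7 + (1/21)·4 + (2/21)·1 + (3/21)·2 + (5/21)·173 = 947/21
≈ $45.10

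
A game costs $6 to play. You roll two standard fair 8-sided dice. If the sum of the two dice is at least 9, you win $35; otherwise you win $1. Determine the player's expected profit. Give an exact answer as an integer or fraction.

113/8 dollars

E[payout] = (7/16)·1 + (9/16)·35 = 161/8
Expected profit = 161/8 − 6 = 113/8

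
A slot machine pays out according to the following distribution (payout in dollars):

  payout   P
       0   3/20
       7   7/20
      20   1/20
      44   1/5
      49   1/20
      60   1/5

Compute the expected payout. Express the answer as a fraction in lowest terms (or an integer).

E[X] = (3/20)·0 + (7/20)·7 + (1/20)·20 + (1/5)·44 + (1/20)·49 + (1/5)·60
     = 267/10

267/10 dollars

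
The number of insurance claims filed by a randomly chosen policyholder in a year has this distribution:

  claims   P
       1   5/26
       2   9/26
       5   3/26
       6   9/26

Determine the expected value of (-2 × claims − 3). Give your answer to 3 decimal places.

-10.077

E[-2x-3] = (5/26)·(-5) + (9/26)·(-7) + (3/26)·(-13) + (9/26)·(-15)
     = -131/13 ≈ -10.077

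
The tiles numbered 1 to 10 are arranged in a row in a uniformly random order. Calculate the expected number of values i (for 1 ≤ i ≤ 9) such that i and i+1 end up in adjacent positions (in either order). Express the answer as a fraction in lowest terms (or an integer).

For each i ∈ {1,…,9}, let Xᵢ = 1 if i and i+1 are adjacent. P(Xᵢ=1) = 2·(10−1)!/10! = 2/10.
By linearity, E[ΣXᵢ] = (9)·(2/10) = 9/5.

9/5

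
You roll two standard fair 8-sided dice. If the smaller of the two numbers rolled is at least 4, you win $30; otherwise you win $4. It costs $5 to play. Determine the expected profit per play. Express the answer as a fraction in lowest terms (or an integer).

293/32 dollars

E[payout] = (39/64)·4 + (25/64)·30 = 453/32
Expected profit = 453/32 − 5 = 293/32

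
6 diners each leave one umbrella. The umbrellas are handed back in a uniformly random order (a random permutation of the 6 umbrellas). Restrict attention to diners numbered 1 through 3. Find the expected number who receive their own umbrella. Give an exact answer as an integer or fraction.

1/2

Let Xᵢ = 1 if person i gets their own umbrella. For each i, P(Xᵢ=1) = 1/6.
By linearity of expectation, E[X₁+…+X_3] = 3·(1/6) = 1/2.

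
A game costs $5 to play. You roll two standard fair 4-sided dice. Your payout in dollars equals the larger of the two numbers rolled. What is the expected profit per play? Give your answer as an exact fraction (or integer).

-15/8 dollars

Distribution of the larger of the two numbers rolled: 1 w.p. 1/16, 2 w.p. 3/16, 3 w.p. 5/16, 4 w.p. 7/16
E[payout] = (1/16)·1 + (3/16)·2 + (5/16)·3 + (7/16)·4 = 25/8
Expected profit = 25/8 − 5 = -15/8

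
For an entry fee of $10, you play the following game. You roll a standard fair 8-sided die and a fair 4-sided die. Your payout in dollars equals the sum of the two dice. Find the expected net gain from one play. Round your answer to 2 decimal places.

Distribution of the sum of the two dice: 2 w.p. 1/32, 3 w.p. 1/16, 4 w.p. 3/32, 5 w.p. 1/8, 6 w.p. 1/8, 7 w.p. 1/8, …
E[payout] = (1/32)·2 + (1/16)·3 + (3/32)·4 + (1/8)·5 + (1/8)·6 + (1/8)·7 + (1/8)·8 + (1/8)·9 + (3/32)·10 + (1/16)·11 + (1/32)·12 = 7
Expected profit = 7 − 10 = -3 ≈ -$3.00

-$3.00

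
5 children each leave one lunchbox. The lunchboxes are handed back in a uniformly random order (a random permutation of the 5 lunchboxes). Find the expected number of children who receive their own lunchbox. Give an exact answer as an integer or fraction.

Let Xᵢ = 1 if person i gets their own lunchbox. For each i, P(Xᵢ=1) = 1/5.
By linearity of expectation, E[X₁+…+X_5] = 5·(1/5) = 1.

1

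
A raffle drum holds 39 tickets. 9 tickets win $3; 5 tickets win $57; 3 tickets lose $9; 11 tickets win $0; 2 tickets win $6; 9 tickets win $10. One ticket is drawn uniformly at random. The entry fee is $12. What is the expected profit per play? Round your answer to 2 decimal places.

E[payout] = (9/39)·3 + (5/39)·57 + (3/39)·(-9) + (11/39)·0 + (2/39)·6 + (9/39)·10 = 129/13
Expected profit = 129/13 − 12 = -27/13 ≈ -$2.08

-$2.08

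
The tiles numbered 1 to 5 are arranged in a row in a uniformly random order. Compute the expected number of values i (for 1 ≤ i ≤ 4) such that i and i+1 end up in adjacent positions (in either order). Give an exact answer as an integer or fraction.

For each i ∈ {1,…,4}, let Xᵢ = 1 if i and i+1 are adjacent. P(Xᵢ=1) = 2·(5−1)!/5! = 2/5.
By linearity, E[ΣXᵢ] = (4)·(2/5) = 8/5.

8/5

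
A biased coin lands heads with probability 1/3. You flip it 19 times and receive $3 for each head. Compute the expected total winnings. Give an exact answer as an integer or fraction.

E[#heads] = 19·1/3 = 19/3 (linearity over flips).
E[winnings] = 3·19/3 = 19.

$19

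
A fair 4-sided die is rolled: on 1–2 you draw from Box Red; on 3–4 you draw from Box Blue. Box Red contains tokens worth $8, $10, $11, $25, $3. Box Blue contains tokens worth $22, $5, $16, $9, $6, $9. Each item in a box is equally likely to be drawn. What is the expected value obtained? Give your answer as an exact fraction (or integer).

E[X | Box Red] = (8 + 10 + 11 + 25 + 3)/5 = 57/5
E[X | Box Blue] = (22 + 5 + 16 + 9 + 6 + 9)/6 = 67/6
E[X] = (1/2)·57/5 + (1/2)·67/6 = 677/60

677/60 dollars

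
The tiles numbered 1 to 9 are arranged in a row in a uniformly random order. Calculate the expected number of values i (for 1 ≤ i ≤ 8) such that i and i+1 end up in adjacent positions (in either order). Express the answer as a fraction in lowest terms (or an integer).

16/9

For each i ∈ {1,…,8}, let Xᵢ = 1 if i and i+1 are adjacent. P(Xᵢ=1) = 2·(9−1)!/9! = 2/9.
By linearity, E[ΣXᵢ] = (8)·(2/9) = 16/9.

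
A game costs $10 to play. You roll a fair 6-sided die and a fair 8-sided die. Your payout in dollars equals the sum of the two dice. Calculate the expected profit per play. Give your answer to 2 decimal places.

-$2.00

Distribution of the sum of the two dice: 2 w.p. 1/48, 3 w.p. 1/24, 4 w.p. 1/16, 5 w.p. 1/12, 6 w.p. 5/48, 7 w.p. 1/8, …
E[payout] = (1/48)·2 + (1/24)·3 + (1/16)·4 + (1/12)·5 + (5/48)·6 + (1/8)·7 + (1/8)·8 + (1/8)·9 + (5/48)·10 + (1/12)·11 + (1/16)·12 + (1/24)·13 + (1/48)·14 = 8
Expected profit = 8 − 10 = -2 ≈ -$2.00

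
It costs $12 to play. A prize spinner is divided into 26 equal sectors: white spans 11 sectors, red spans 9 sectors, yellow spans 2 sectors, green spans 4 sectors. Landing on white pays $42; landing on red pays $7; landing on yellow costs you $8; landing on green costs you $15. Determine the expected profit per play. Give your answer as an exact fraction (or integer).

137/26 dollars

E[payout] = (11/26)·42 + (9/26)·7 + (2/26)·(-8) + (4/26)·(-15) = 449/26
Expected profit = 449/26 − 12 = 137/26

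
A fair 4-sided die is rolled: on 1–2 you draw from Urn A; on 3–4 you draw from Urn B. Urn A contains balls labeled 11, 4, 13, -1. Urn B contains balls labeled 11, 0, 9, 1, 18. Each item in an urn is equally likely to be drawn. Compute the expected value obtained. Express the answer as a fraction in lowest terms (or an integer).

E[X | Urn A] = (11 + 4 + 13 − 1)/4 = 27/4
E[X | Urn B] = (11 + 0 + 9 + 1 + 18)/5 = 39/5
E[X] = (1/2)·27/4 + (1/2)·39/5 = 291/40

291/40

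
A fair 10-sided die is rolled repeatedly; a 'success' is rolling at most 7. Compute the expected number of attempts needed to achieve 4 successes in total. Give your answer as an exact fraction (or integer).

40/7

By linearity (sum of 4 independent geometric waits), E[trials] = 4/p = 4/(7/10) = 40/7.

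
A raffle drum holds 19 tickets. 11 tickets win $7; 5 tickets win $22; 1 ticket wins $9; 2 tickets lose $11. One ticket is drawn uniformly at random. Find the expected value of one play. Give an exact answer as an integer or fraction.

174/19 dollars

E[payout] = (11/19)·7 + (5/19)·22 + (1/19)·9 + (2/19)·(-11) = 174/19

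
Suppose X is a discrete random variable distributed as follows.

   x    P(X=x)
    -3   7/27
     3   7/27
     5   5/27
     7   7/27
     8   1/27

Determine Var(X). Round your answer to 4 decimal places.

E[X] = (7/27)·(-3) + (7/27)·3 + (5/27)·5 + (7/27)·7 + (1/27)·8 = 82/27
E[X²] = (7/27)·9 + (7/27)·9 + (5/27)·25 + (7/27)·49 + (1/27)·64 = 658/27
Var(X) = 658/27 − (82/27)² = 11042/729 ≈ 15.1468

15.1468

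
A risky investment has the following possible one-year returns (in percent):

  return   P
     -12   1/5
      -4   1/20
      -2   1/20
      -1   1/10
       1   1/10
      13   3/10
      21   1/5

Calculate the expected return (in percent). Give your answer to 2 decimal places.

E[X] = (1/5)·(-12) + (1/20)·(-4) + (1/20)·(-2) + (1/10)·(-1) + (1/10)·1 + (3/10)·13 + (1/5)·21
     = 27/5 ≈ 5.40

5.40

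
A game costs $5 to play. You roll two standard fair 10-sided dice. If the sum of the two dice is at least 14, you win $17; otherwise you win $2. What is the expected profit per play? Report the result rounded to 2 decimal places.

E[payout] = (18/25)·2 + (7/25)·17 = 31/5
Expected profit = 31/5 − 5 = 6/5 ≈ $1.20

$1.20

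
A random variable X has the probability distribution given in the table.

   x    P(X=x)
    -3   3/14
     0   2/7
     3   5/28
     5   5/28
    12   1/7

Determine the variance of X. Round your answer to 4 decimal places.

E[X] = (3/14)·(-3) + (2/7)·0 + (5/28)·3 + (5/28)·5 + (1/7)·12 = 5/2
E[X²] = (3/14)·9 + (2/7)·0 + (5/28)·9 + (5/28)·25 + (1/7)·144 = 200/7
Var(X) = 200/7 − (5/2)² = 625/28 ≈ 22.3214

22.3214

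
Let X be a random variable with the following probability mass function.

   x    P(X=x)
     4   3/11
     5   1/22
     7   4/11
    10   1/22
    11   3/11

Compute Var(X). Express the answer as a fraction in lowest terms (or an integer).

3537/484

E[X] = (3/11)·4 + (1/22)·5 + (4/11)·7 + (1/22)·10 + (3/11)·11 = 161/22
E[X²] = (3/11)·16 + (1/22)·25 + (4/11)·49 + (1/22)·100 + (3/11)·121 = 1339/22
Var(X) = 1339/22 − (161/22)² = 3537/484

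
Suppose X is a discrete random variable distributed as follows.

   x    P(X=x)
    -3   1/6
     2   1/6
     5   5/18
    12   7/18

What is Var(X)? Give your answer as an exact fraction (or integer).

2465/81

E[X] = (1/6)·(-3) + (1/6)·2 + (5/18)·5 + (7/18)·12 = 53/9
E[X²] = (1/6)·9 + (1/6)·4 + (5/18)·25 + (7/18)·144 = 586/9
Var(X) = 586/9 − (53/9)² = 2465/81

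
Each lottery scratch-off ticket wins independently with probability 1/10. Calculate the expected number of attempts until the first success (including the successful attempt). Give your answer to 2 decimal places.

For a geometric distribution, E[trials] = 1/p = 1/(1/10) = 10.
≈ 10.00

10.00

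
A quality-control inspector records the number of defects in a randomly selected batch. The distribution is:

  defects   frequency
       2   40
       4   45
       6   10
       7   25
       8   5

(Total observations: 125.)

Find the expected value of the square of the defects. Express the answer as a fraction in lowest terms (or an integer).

Total = 125, so P(defects=2) = 40/125, etc.
E[X²] = (8/25)·4 + (9/25)·16 + (2/25)·36 + (1/5)·49 + (1/25)·64
     = 557/25

557/25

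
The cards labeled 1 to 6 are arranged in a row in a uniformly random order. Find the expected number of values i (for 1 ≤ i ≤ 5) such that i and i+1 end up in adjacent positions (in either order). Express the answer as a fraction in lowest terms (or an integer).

5/3

For each i ∈ {1,…,5}, let Xᵢ = 1 if i and i+1 are adjacent. P(Xᵢ=1) = 2·(6−1)!/6! = 2/6.
By linearity, E[ΣXᵢ] = (5)·(2/6) = 5/3.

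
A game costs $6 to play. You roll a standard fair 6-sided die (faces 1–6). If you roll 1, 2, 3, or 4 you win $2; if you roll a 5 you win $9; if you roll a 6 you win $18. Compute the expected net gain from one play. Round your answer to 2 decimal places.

E[payout] = (2/3)·2 + (1/6)·9 + (1/6)·18 = 35/6
Expected profit = 35/6 − 6 = -1/6 ≈ -$0.17

-$0.17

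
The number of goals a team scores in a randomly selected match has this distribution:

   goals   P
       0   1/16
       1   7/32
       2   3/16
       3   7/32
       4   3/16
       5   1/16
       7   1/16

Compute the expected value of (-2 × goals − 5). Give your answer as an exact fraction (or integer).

E[-2x-5] = (1/16)·(-5) + (7/32)·(-7) + (3/16)·(-9) + (7/32)·(-11) + (3/16)·(-13) + (1/16)·(-15) + (1/16)·(-19)
     = -21/2

-21/2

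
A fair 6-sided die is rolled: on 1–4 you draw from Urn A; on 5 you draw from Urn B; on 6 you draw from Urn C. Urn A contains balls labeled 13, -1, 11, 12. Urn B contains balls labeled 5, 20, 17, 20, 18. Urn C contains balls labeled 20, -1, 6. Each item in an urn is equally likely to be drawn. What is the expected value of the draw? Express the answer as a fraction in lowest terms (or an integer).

E[X | Urn A] = (13 − 1 + 11 + 12)/4 = 35/4
E[X | Urn B] = (5 + 20 + 17 + 20 + 18)/5 = 16
E[X | Urn C] = (20 − 1 + 6)/3 = 25/3
E[X] = (2/3)·35/4 + (1/6)·16 + (1/6)·25/3 = 89/9

89/9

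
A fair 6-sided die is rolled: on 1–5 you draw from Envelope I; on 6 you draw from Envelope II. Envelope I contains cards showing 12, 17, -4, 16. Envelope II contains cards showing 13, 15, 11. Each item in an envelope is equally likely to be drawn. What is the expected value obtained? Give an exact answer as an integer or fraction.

257/24

E[X | Envelope I] = (12 + 17 − 4 + 16)/4 = 41/4
E[X | Envelope II] = (13 + 15 + 11)/3 = 13
E[X] = (5/6)·41/4 + (1/6)·13 = 257/24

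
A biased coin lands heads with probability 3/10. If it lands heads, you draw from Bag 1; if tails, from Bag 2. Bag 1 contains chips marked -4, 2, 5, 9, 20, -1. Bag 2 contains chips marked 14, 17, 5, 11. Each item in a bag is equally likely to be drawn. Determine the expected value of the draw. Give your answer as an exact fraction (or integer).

E[X | Bag 1] = (-4 + 2 + 5 + 9 + 20 − 1)/6 = 31/6
E[X | Bag 2] = (14 + 17 + 5 + 11)/4 = 47/4
E[X] = (3/10)·31/6 + (7/10)·47/4 = 391/40

391/40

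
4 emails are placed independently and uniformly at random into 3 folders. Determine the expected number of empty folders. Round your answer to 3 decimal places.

Let Xⱼ=1 if folder j is empty. P(Xⱼ=1) = ((3-1)/3)^4 = 16/81.
By linearity, E[#empty] = 3·16/81 = 16/27.
≈ 0.593

0.593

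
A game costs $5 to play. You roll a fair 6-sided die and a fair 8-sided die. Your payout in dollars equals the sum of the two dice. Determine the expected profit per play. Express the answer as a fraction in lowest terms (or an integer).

$3

Distribution of the sum of the two dice: 2 w.p. 1/48, 3 w.p. 1/24, 4 w.p. 1/16, 5 w.p. 1/12, 6 w.p. 5/48, 7 w.p. 1/8, …
E[payout] = (1/48)·2 + (1/24)·3 + (1/16)·4 + (1/12)·5 + (5/48)·6 + (1/8)·7 + (1/8)·8 + (1/8)·9 + (5/48)·10 + (1/12)·11 + (1/16)·12 + (1/24)·13 + (1/48)·14 = 8
Expected profit = 8 − 5 = 3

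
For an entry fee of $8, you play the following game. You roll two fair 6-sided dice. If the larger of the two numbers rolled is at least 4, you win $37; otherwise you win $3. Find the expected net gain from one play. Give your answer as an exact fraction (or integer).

41/2 dollars

E[payout] = (1/4)·3 + (3/4)·37 = 57/2
Expected profit = 57/2 − 8 = 41/2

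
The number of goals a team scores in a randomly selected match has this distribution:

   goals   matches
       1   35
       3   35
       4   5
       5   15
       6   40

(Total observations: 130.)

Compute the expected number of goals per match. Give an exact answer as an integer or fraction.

Total = 130, so P(goals=1) = 35/130, etc.
E[X] = (7/26)·1 + (7/26)·3 + (1/26)·4 + (3/26)·5 + (4/13)·6
     = 95/26

95/26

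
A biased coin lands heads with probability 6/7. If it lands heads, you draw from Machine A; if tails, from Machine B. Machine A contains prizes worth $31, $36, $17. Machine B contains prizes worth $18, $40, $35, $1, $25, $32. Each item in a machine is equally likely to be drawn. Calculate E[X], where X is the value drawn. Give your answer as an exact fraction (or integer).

E[X | Machine A] = (31 + 36 + 17)/3 = 28
E[X | Machine B] = (18 + 40 + 35 + 1 + 25 + 32)/6 = 151/6
E[X] = (6/7)·28 + (1/7)·151/6 = 1159/42

1159/42 dollars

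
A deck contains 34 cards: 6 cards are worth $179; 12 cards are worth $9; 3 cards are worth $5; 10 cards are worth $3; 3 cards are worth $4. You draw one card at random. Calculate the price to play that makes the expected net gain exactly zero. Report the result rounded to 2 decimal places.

$36.44

E[payout] = (6/34)·179 + (12/34)·9 + (3/34)·5 + (10/34)·3 + (3/34)·4 = 1239/34
Fair fee = E[payout] = 1239/34 ≈ $36.44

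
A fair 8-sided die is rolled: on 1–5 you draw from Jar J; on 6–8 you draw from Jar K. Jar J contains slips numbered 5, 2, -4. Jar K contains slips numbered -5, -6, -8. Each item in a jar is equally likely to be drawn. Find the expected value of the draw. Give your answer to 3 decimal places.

-1.750

E[X | Jar J] = (5 + 2 − 4)/3 = 1
E[X | Jar K] = (-5 − 6 − 8)/3 = -19/3
E[X] = (5/8)·1 + (3/8)·(-19/3) = -7/4 ≈ -1.750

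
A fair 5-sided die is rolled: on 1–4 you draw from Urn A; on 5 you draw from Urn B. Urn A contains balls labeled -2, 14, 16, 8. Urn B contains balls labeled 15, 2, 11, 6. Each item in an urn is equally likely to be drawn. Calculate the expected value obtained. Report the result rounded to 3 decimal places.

8.900

E[X | Urn A] = (-2 + 14 + 16 + 8)/4 = 9
E[X | Urn B] = (15 + 2 + 11 + 6)/4 = 17/2
E[X] = (4/5)·9 + (1/5)·17/2 = 89/10 ≈ 8.900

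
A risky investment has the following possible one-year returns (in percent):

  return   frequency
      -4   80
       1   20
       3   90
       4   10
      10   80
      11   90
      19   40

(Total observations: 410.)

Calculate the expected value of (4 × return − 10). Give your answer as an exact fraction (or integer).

614/41

Total = 410, so P(return=-4) = 80/410, etc.
E[4x-10] = (8/41)·(-26) + (2/41)·(-6) + (9/41)·2 + (1/41)·6 + (8/41)·30 + (9/41)·34 + (4/41)·66
     = 614/41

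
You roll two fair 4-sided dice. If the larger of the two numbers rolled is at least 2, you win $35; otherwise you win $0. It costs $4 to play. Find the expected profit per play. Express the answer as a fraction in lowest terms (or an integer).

E[payout] = (1/16)·0 + (15/16)·35 = 525/16
Expected profit = 525/16 − 4 = 461/16

461/16 dollars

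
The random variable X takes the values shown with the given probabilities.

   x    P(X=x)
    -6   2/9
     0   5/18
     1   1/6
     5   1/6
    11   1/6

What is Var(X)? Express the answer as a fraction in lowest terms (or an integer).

121/4

E[X] = (2/9)·(-6) + (5/18)·0 + (1/6)·1 + (1/6)·5 + (1/6)·11 = 3/2
E[X²] = (2/9)·36 + (5/18)·0 + (1/6)·1 + (1/6)·25 + (1/6)·121 = 65/2
Var(X) = 65/2 − (3/2)² = 121/4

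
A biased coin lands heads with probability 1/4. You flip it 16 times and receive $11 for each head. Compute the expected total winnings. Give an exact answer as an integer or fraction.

E[#heads] = 16·1/4 = 4 (linearity over flips).
E[winnings] = 11·4 = 44.

$44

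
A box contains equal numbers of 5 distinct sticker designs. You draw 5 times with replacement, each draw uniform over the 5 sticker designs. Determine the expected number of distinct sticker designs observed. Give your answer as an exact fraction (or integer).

2101/625

Let Xⱼ=1 if type j appears at least once. P(Xⱼ=1) = 1 − ((5−1)/5)^5 = 2101/3125.
E[#distinct] = 5·2101/3125 = 2101/625.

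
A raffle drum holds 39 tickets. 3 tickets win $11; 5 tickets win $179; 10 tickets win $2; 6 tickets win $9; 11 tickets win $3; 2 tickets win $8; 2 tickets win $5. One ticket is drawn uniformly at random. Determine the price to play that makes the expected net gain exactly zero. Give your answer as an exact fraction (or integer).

1061/39 dollars

E[payout] = (3/39)·11 + (5/39)·179 + (10/39)·2 + (6/39)·9 + (11/39)·3 + (2/39)·8 + (2/39)·5 = 1061/39
Fair fee = E[payout] = 1061/39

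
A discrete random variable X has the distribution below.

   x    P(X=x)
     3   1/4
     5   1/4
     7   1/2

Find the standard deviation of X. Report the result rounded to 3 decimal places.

E[X] = 11/2, E[X²] = 33
Var(X) = E[X²] − (E[X])² = 33 − 121/4 = 11/4
SD(X) = √(11/4) ≈ 1.658

1.658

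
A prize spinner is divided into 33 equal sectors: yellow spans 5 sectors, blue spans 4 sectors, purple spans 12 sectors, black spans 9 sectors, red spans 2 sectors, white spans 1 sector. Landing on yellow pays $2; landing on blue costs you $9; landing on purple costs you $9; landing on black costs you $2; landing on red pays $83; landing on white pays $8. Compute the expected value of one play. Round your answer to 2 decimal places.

E[payout] = (5/33)·2 + (4/33)·(-9) + (12/33)·(-9) + (9/33)·(-2) + (2/33)·83 + (1/33)·8 = 2/3
≈ $0.67

$0.67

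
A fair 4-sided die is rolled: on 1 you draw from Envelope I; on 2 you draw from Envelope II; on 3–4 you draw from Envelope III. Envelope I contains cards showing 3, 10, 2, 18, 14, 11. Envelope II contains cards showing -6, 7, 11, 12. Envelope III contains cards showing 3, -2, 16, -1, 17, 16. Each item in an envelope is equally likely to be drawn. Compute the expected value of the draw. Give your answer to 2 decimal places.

8.00

E[X | Envelope I] = (3 + 10 + 2 + 18 + 14 + 11)/6 = 29/3
E[X | Envelope II] = (-6 + 7 + 11 + 12)/4 = 6
E[X | Envelope III] = (3 − 2 + 16 − 1 + 17 + 16)/6 = 49/6
E[X] = (1/4)·29/3 + (1/4)·6 + (1/2)·49/6 = 8 ≈ 8.00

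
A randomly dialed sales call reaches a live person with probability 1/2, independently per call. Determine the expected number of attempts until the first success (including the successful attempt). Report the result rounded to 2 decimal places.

For a geometric distribution, E[trials] = 1/p = 1/(1/2) = 2.
≈ 2.00

2.00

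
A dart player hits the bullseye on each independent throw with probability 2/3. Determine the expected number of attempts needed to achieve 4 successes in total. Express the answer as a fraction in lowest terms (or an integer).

By linearity (sum of 4 independent geometric waits), E[trials] = 4/p = 4/(2/3) = 6.

6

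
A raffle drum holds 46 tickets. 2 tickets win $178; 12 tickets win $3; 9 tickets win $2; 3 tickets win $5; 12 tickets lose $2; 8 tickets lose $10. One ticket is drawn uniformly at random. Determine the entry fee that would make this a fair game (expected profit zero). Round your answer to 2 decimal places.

$6.98

E[payout] = (2/46)·178 + (12/46)·3 + (9/46)·2 + (3/46)·5 + (12/46)·(-2) + (8/46)·(-10) = 321/46
Fair fee = E[payout] = 321/46 ≈ $6.98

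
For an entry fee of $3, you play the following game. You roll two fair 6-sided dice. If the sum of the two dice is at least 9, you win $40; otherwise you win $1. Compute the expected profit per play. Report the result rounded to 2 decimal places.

E[payout] = (13/18)·1 + (5/18)·40 = 71/6
Expected profit = 71/6 − 3 = 53/6 ≈ $8.83

$8.83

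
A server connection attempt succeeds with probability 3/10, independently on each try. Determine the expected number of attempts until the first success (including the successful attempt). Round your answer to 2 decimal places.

3.33

For a geometric distribution, E[trials] = 1/p = 1/(3/10) = 10/3.
≈ 3.33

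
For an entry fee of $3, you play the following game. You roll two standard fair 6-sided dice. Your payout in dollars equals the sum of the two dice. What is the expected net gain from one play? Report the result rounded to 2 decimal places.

Distribution of the sum of the two dice: 2 w.p. 1/36, 3 w.p. 1/18, 4 w.p. 1/12, 5 w.p. 1/9, 6 w.p. 5/36, 7 w.p. 1/6, …
E[payout] = (1/36)·2 + (1/18)·3 + (1/12)·4 + (1/9)·5 + (5/36)·6 + (1/6)·7 + (5/36)·8 + (1/9)·9 + (1/12)·10 + (1/18)·11 + (1/36)·12 = 7
Expected profit = 7 − 3 = 4 ≈ $4.00

$4.00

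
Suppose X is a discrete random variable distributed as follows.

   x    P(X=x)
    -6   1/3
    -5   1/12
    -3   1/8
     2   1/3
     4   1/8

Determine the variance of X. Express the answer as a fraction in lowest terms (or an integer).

E[X] = (1/3)·(-6) + (1/12)·(-5) + (1/8)·(-3) + (1/3)·2 + (1/8)·4 = -13/8
E[X²] = (1/3)·36 + (1/12)·25 + (1/8)·9 + (1/3)·4 + (1/8)·16 = 445/24
Var(X) = 445/24 − (-13/8)² = 3053/192

3053/192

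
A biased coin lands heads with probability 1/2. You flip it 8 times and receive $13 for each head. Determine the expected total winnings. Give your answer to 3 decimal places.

E[#heads] = 8·1/2 = 4 (linearity over flips).
E[winnings] = 13·4 = 52.
≈ 52.000

$52.000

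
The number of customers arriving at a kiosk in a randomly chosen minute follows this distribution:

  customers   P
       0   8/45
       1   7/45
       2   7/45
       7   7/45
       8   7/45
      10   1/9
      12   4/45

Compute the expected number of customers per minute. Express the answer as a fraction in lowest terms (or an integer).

224/45

E[X] = (8/45)·0 + (7/45)·1 + (7/45)·2 + (7/45)·7 + (7/45)·8 + (1/9)·10 + (4/45)·12
     = 224/45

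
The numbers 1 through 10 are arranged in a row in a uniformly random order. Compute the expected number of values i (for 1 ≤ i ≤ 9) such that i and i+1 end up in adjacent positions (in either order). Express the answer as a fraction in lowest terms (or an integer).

9/5

For each i ∈ {1,…,9}, let Xᵢ = 1 if i and i+1 are adjacent. P(Xᵢ=1) = 2·(10−1)!/10! = 2/10.
By linearity, E[ΣXᵢ] = (9)·(2/10) = 9/5.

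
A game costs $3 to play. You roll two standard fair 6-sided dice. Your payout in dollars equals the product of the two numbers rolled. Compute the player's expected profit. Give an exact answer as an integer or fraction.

37/4 dollars

Distribution of the product of the two numbers rolled: 1 w.p. 1/36, 2 w.p. 1/18, 3 w.p. 1/18, 4 w.p. 1/12, 5 w.p. 1/18, 6 w.p. 1/9, …
E[payout] = (1/36)·1 + (1/18)·2 + (1/18)·3 + (1/12)·4 + (1/18)·5 + (1/9)·6 + (1/18)·8 + (1/36)·9 + (1/18)·10 + (1/9)·12 + (1/18)·15 + (1/36)·16 + (1/18)·18 + (1/18)·20 + (1/18)·24 + (1/36)·25 + (1/18)·30 + (1/36)·36 = 49/4
Expected profit = 49/4 − 3 = 37/4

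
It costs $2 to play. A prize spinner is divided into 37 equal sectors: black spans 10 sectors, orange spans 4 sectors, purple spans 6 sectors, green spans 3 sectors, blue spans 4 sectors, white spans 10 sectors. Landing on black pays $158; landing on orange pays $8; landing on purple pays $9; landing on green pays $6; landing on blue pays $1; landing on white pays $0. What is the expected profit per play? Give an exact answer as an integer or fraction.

1614/37 dollars

E[payout] = (10/37)·158 + (4/37)·8 + (6/37)·9 + (3/37)·6 + (4/37)·1 + (10/37)·0 = 1688/37
Expected profit = 1688/37 − 2 = 1614/37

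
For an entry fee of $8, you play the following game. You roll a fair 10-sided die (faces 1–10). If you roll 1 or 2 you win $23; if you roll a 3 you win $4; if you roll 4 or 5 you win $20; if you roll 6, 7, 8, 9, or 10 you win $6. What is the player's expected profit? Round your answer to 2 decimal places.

$4.00

E[payout] = (1/10)·4 + (1/2)·6 + (1/5)·20 + (1/5)·23 = 12
Expected profit = 12 − 8 = 4 ≈ $4.00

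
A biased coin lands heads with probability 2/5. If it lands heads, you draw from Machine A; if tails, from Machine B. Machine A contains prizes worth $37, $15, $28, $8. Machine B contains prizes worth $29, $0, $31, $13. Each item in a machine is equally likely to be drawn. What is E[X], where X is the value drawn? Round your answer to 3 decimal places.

E[X | Machine A] = (37 + 15 + 28 + 8)/4 = 22
E[X | Machine B] = (29 + 0 + 31 + 13)/4 = 73/4
E[X] = (2/5)·22 + (3/5)·73/4 = 79/4 ≈ 19.750

$19.750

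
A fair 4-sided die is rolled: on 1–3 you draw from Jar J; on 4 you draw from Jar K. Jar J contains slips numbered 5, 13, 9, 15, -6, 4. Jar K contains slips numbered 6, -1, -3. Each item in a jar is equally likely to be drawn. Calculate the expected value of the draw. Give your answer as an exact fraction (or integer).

E[X | Jar J] = (5 + 13 + 9 + 15 − 6 + 4)/6 = 20/3
E[X | Jar K] = (6 − 1 − 3)/3 = 2/3
E[X] = (3/4)·20/3 + (1/4)·2/3 = 31/6

31/6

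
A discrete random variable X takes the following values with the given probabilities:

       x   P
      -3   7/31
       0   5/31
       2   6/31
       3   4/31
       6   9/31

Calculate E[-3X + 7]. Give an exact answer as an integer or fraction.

46/31

E[-3x+7] = (7/31)·16 + (5/31)·7 + (6/31)·1 + (4/31)·(-2) + (9/31)·(-11)
     = 46/31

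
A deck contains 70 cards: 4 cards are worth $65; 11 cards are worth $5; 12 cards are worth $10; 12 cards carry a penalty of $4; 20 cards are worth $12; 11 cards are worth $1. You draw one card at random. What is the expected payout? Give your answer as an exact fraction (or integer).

E[payout] = (4/70)·65 + (11/70)·5 + (12/70)·10 + (12/70)·(-4) + (20/70)·12 + (11/70)·1 = 319/35

319/35 dollars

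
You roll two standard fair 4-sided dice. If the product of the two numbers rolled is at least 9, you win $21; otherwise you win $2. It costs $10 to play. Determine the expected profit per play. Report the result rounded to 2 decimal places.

E[payout] = (3/4)·2 + (1/4)·21 = 27/4
Expected profit = 27/4 − 10 = -13/4 ≈ -$3.25

-$3.25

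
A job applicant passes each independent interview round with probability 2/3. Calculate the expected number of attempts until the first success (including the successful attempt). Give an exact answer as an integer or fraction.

For a geometric distribution, E[trials] = 1/p = 1/(2/3) = 3/2.

3/2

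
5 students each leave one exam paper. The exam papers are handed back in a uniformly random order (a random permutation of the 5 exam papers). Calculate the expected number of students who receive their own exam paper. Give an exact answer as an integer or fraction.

Let Xᵢ = 1 if person i gets their own exam paper. For each i, P(Xᵢ=1) = 1/5.
By linearity of expectation, E[X₁+…+X_5] = 5·(1/5) = 1.

1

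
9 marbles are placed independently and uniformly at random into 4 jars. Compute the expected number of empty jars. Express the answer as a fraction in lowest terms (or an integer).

Let Xⱼ=1 if jar j is empty. P(Xⱼ=1) = ((4-1)/4)^9 = 19683/262144.
By linearity, E[#empty] = 4·19683/262144 = 19683/65536.

19683/65536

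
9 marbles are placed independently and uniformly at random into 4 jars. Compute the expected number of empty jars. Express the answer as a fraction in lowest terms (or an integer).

Let Xⱼ=1 if jar j is empty. P(Xⱼ=1) = ((4-1)/4)^9 = 19683/262144.
By linearity, E[#empty] = 4·19683/262144 = 19683/65536.

19683/65536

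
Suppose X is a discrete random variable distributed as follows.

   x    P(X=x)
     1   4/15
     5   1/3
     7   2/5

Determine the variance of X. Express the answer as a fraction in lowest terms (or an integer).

E[X] = (4/15)·1 + (1/3)·5 + (2/5)·7 = 71/15
E[X²] = (4/15)·1 + (1/3)·25 + (2/5)·49 = 141/5
Var(X) = 141/5 − (71/15)² = 1304/225

1304/225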